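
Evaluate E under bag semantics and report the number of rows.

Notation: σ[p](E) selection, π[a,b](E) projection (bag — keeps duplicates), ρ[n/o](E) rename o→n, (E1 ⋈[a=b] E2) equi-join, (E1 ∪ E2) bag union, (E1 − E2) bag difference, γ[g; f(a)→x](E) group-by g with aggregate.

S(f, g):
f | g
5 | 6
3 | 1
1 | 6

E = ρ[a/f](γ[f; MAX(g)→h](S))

Subexpression sizes:
  S → 3
  γ[f; MAX(g)→h](S) → 3
  ρ[a/f](γ[f; MAX(g)→h](S)) → 3

|E| = 3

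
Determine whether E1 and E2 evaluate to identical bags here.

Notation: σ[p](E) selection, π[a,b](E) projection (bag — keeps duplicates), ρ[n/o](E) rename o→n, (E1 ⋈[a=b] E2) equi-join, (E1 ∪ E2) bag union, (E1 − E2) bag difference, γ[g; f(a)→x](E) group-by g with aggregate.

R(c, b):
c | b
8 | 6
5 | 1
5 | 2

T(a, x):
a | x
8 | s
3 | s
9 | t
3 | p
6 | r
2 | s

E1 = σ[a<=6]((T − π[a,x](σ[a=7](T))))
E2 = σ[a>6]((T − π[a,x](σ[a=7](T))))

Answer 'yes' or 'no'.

E1 subexpression sizes:
  T → 6
  T → 6
  σ[a=7](T) → 0
  π[a,x](σ[a=7](T)) → 0
  (T − π[a,x](σ[a=7](T))) → 6
  σ[a<=6]((T − π[a,x](σ[a=7](T)))) → 4
E2 subexpression sizes:
  T → 6
  T → 6
  σ[a=7](T) → 0
  π[a,x](σ[a=7](T)) → 0
  (T − π[a,x](σ[a=7](T))) → 6
  σ[a>6]((T − π[a,x](σ[a=7](T)))) → 2

E1 result:
a | x
2 | s
3 | p
3 | s
6 | r
E2 result:
a | x
8 | s
9 | t
Witness: (3, 'p') appears 1× in E1 but 0× in E2.

no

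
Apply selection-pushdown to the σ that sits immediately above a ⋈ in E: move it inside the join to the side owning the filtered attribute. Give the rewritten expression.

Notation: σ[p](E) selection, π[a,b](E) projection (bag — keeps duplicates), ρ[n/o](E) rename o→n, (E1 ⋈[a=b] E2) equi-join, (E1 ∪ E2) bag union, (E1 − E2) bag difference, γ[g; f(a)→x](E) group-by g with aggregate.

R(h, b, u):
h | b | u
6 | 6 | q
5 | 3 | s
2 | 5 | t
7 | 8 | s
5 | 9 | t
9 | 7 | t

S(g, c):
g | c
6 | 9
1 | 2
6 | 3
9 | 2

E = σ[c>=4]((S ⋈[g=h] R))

σ filters on c, owned by the left side.
E' = (σ[c>=4](S) ⋈[g=h] R)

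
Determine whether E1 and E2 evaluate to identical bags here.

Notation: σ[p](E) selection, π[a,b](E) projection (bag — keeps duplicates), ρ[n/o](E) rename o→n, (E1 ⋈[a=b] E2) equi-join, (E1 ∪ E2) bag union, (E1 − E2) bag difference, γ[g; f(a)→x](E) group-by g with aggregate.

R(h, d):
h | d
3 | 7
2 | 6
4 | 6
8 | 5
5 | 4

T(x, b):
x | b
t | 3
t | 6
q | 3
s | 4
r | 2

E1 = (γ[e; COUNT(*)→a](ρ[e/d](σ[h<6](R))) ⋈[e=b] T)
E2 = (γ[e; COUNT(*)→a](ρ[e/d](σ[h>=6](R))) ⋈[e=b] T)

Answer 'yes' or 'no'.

E1 row counts bottom-up:
  R → 5
  σ[h<6](R) → 4
  ρ[e/d](σ[h<6](R)) → 4
  γ[e; COUNT(*)→a](ρ[e/d](σ[h<6](R))) → 3
  T → 5
  (γ[e; COUNT(*)→a](ρ[e/d](σ[h<6](R))) ⋈[e=b] T) → 2
E2 row counts bottom-up:
  R → 5
  σ[h>=6](R) → 1
  ρ[e/d](σ[h>=6](R)) → 1
  γ[e; COUNT(*)→a](ρ[e/d](σ[h>=6](R))) → 1
  T → 5
  (γ[e; COUNT(*)→a](ρ[e/d](σ[h>=6](R))) ⋈[e=b] T) → 0

E1 result:
e | a | x | b
4 | 1 | s | 4
6 | 2 | t | 6
E2 result:
e | a | x | b
(0 rows)
Witness: (4, 1, 's', 4) appears 1× in E1 but 0× in E2.

no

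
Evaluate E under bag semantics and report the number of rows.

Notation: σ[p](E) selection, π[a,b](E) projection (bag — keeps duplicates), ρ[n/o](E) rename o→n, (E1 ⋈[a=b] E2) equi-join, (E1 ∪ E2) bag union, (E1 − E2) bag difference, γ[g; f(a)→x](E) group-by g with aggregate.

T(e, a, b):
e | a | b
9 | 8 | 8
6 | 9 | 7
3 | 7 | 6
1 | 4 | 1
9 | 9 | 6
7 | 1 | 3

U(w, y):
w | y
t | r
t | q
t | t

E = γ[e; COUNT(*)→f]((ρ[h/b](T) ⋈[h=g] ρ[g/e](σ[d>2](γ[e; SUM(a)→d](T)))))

Per-node cardinality:
  T → 6
  ρ[h/b](T) → 6
  T → 6
  γ[e; SUM(a)→d](T) → 5
  σ[d>2](γ[e; SUM(a)→d](T)) → 4
  ρ[g/e](σ[d>2](γ[e; SUM(a)→d](T))) → 4
  (ρ[h/b](T) ⋈[h=g] ρ[g/e](σ[d>2](γ[e; SUM(a)→d](T)))) → 4
  γ[e; COUNT(*)→f]((ρ[h/b](T) ⋈[h=g] ρ[g/e](σ[d>2](γ[e; SUM(a)→d](T))))) → 4

|E| = 4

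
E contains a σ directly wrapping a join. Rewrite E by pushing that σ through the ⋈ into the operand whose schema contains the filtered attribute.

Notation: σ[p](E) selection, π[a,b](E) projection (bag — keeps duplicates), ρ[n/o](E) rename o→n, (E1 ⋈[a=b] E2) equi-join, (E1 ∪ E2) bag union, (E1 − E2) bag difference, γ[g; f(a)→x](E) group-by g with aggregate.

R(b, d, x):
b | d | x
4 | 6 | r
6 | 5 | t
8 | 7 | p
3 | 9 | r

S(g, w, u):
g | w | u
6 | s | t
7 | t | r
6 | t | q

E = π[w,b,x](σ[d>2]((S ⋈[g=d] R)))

σ filters on d, owned by the right side.
E' = π[w,b,x]((S ⋈[g=d] σ[d>2](R)))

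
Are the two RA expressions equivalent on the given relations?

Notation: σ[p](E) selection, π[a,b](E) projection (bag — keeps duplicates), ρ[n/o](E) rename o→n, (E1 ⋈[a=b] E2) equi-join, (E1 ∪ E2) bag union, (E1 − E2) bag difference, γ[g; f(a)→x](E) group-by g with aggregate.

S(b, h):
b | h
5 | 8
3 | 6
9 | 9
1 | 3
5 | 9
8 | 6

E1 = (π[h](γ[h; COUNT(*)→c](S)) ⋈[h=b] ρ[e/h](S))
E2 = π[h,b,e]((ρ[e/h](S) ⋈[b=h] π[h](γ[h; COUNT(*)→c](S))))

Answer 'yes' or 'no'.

E1 subexpression sizes:
  S → 6
  γ[h; COUNT(*)→c](S) → 4
  π[h](γ[h; COUNT(*)→c](S)) → 4
  S → 6
  ρ[e/h](S) → 6
  (π[h](γ[h; COUNT(*)→c](S)) ⋈[h=b] ρ[e/h](S)) → 3
E2 subexpression sizes:
  S → 6
  ρ[e/h](S) → 6
  S → 6
  γ[h; COUNT(*)→c](S) → 4
  π[h](γ[h; COUNT(*)→c](S)) → 4
  (ρ[e/h](S) ⋈[b=h] π[h](γ[h; COUNT(*)→c](S))) → 3
  π[h,b,e]((ρ[e/h](S) ⋈[b=h] π[h](γ[h; COUNT(*)→c](S)))) → 3

E1 and E2 produce the same multiset:
h | b | e
3 | 3 | 6
8 | 8 | 6
9 | 9 | 9

yes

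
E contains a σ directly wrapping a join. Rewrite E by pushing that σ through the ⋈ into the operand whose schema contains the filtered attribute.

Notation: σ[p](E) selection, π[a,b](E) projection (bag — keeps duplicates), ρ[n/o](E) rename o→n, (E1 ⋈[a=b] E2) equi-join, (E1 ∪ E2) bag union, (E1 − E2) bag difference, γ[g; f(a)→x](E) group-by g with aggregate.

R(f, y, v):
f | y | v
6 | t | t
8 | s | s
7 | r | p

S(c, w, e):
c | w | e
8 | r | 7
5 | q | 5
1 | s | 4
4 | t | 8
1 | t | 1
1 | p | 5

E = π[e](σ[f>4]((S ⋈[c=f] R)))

σ filters on f, owned by the right side.
E' = π[e]((S ⋈[c=f] σ[f>4](R)))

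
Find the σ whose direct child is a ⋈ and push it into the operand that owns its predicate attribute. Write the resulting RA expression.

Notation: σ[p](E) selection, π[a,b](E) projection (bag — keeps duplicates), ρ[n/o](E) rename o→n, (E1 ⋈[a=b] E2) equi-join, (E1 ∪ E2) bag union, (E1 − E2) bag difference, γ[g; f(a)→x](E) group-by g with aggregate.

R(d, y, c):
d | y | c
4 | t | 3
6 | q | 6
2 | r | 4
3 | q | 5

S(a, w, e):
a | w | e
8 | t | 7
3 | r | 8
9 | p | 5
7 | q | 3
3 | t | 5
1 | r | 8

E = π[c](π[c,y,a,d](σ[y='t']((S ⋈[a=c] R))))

σ filters on y, owned by the right side.
E' = π[c](π[c,y,a,d]((S ⋈[a=c] σ[y='t'](R))))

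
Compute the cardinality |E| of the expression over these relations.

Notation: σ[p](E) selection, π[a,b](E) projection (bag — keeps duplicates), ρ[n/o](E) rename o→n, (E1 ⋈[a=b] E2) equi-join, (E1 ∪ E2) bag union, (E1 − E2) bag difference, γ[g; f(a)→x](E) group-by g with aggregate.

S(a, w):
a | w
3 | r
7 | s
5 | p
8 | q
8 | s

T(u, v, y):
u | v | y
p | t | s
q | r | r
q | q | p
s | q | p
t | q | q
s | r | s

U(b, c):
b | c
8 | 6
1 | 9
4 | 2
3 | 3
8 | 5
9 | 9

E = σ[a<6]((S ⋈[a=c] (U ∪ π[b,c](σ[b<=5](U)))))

Row counts bottom-up:
  S → 5
  U → 6
  U → 6
  σ[b<=5](U) → 3
  π[b,c](σ[b<=5](U)) → 3
  (U ∪ π[b,c](σ[b<=5](U))) → 9
  (S ⋈[a=c] (U ∪ π[b,c](σ[b<=5](U)))) → 3
  σ[a<6]((S ⋈[a=c] (U ∪ π[b,c](σ[b<=5](U))))) → 3

|E| = 3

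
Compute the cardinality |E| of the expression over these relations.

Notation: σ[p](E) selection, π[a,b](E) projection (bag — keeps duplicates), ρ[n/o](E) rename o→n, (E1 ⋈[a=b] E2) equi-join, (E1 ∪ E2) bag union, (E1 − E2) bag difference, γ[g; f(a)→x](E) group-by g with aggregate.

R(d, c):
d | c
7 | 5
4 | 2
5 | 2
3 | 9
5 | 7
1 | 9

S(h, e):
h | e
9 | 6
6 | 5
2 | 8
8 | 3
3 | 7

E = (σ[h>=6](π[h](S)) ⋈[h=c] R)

Stepwise |·|:
  S → 5
  π[h](S) → 5
  σ[h>=6](π[h](S)) → 3
  R → 6
  (σ[h>=6](π[h](S)) ⋈[h=c] R) → 2

|E| = 2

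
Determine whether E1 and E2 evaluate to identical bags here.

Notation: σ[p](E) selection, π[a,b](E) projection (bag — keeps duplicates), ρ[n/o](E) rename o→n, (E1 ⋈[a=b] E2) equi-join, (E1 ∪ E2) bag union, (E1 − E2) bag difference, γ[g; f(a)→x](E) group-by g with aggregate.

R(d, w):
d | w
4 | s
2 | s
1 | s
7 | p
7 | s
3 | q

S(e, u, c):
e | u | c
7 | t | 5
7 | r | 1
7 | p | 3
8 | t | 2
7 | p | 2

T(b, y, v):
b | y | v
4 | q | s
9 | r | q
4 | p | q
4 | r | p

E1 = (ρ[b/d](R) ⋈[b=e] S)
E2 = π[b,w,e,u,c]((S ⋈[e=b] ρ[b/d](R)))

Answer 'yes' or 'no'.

E1 stepwise |·|:
  R → 6
  ρ[b/d](R) → 6
  S → 5
  (ρ[b/d](R) ⋈[b=e] S) → 8
E2 stepwise |·|:
  S → 5
  R → 6
  ρ[b/d](R) → 6
  (S ⋈[e=b] ρ[b/d](R)) → 8
  π[b,w,e,u,c]((S ⋈[e=b] ρ[b/d](R))) → 8

E1 and E2 produce the same multiset:
b | w | e | u | c
7 | p | 7 | p | 2
7 | p | 7 | p | 3
7 | p | 7 | r | 1
7 | p | 7 | t | 5
7 | s | 7 | p | 2
7 | s | 7 | p | 3
7 | s | 7 | r | 1
7 | s | 7 | t | 5

yes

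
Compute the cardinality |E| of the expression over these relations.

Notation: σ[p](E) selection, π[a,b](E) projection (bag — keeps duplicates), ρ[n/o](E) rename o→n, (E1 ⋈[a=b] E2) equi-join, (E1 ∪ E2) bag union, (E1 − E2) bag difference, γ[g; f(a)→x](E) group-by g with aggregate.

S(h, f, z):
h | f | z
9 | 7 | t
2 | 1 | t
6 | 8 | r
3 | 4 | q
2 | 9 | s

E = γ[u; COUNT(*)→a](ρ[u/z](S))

Per-node cardinality:
  S → 5
  ρ[u/z](S) → 5
  γ[u; COUNT(*)→a](ρ[u/z](S)) → 4

|E| = 4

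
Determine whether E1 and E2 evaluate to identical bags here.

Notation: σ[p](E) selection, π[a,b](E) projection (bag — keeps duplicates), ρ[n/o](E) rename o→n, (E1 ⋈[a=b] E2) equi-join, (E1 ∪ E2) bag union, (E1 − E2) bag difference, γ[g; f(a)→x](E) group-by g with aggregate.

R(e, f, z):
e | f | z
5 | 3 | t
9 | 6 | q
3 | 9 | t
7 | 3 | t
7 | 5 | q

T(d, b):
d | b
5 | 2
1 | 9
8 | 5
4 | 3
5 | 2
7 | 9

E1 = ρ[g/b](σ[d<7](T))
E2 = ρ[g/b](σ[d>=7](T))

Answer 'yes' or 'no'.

E1 subexpression sizes:
  T → 6
  σ[d<7](T) → 4
  ρ[g/b](σ[d<7](T)) → 4
E2 subexpression sizes:
  T → 6
  σ[d>=7](T) → 2
  ρ[g/b](σ[d>=7](T)) → 2

E1 result:
d | g
1 | 9
4 | 3
5 | 2
5 | 2
E2 result:
d | g
7 | 9
8 | 5
Witness: (7, 9) appears 0× in E1 but 1× in E2.

no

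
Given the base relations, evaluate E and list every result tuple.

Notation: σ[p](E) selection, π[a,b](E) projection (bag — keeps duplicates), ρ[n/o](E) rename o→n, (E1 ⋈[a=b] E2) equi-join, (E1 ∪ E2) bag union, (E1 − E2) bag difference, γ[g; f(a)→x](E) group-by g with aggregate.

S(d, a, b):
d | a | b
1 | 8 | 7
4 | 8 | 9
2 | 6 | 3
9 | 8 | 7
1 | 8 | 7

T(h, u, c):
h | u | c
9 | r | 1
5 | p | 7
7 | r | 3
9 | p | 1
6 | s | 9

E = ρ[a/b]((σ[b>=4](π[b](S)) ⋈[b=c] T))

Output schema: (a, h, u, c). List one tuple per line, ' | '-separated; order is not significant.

Subexpression sizes:
  S → 5
  π[b](S) → 5
  σ[b>=4](π[b](S)) → 4
  T → 5
  (σ[b>=4](π[b](S)) ⋈[b=c] T) → 4
  ρ[a/b]((σ[b>=4](π[b](S)) ⋈[b=c] T)) → 4

== RESULT ==
a | h | u | c
7 | 5 | p | 7
7 | 5 | p | 7
7 | 5 | p | 7
9 | 6 | s | 9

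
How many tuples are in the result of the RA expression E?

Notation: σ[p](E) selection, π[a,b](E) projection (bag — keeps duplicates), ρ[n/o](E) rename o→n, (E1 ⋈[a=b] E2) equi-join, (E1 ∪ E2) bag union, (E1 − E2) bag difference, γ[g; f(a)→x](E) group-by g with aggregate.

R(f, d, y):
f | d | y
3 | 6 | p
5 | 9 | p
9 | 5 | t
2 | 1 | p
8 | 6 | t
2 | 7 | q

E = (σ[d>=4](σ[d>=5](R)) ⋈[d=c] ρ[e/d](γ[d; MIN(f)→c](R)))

Per-node cardinality:
  R → 6
  σ[d>=5](R) → 5
  σ[d>=4](σ[d>=5](R)) → 5
  R → 6
  γ[d; MIN(f)→c](R) → 5
  ρ[e/d](γ[d; MIN(f)→c](R)) → 5
  (σ[d>=4](σ[d>=5](R)) ⋈[d=c] ρ[e/d](γ[d; MIN(f)→c](R))) → 2

|E| = 2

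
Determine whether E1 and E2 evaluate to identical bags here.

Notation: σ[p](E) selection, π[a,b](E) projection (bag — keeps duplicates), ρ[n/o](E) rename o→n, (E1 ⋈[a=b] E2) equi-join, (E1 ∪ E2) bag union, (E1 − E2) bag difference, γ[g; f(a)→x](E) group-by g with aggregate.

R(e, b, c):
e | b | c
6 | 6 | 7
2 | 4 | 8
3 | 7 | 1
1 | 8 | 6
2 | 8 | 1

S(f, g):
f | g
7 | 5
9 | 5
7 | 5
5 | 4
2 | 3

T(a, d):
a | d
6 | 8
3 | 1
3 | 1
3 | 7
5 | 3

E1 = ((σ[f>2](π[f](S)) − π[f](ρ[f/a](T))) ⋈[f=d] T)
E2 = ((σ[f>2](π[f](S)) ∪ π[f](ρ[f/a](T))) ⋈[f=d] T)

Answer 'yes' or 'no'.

E1 per-node cardinality:
  S → 5
  π[f](S) → 5
  σ[f>2](π[f](S)) → 4
  T → 5
  ρ[f/a](T) → 5
  π[f](ρ[f/a](T)) → 5
  (σ[f>2](π[f](S)) − π[f](ρ[f/a](T))) → 3
  T → 5
  ((σ[f>2](π[f](S)) − π[f](ρ[f/a](T))) ⋈[f=d] T) → 2
E2 per-node cardinality:
  S → 5
  π[f](S) → 5
  σ[f>2](π[f](S)) → 4
  T → 5
  ρ[f/a](T) → 5
  π[f](ρ[f/a](T)) → 5
  (σ[f>2](π[f](S)) ∪ π[f](ρ[f/a](T))) → 9
  T → 5
  ((σ[f>2](π[f](S)) ∪ π[f](ρ[f/a](T))) ⋈[f=d] T) → 5

E1 result:
f | a | d
7 | 3 | 7
7 | 3 | 7
E2 result:
f | a | d
3 | 5 | 3
3 | 5 | 3
3 | 5 | 3
7 | 3 | 7
7 | 3 | 7
Witness: (3, 5, 3) appears 0× in E1 but 3× in E2.

no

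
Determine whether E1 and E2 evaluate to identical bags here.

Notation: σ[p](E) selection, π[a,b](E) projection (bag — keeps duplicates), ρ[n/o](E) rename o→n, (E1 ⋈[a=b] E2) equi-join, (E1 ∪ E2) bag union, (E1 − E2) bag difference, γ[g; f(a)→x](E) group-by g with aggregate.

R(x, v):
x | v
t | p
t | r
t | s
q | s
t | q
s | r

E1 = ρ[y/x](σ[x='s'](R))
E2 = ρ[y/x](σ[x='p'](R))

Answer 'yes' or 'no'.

E1 subexpression sizes:
  R → 6
  σ[x='s'](R) → 1
  ρ[y/x](σ[x='s'](R)) → 1
E2 subexpression sizes:
  R → 6
  σ[x='p'](R) → 0
  ρ[y/x](σ[x='p'](R)) → 0

E1 result:
y | v
s | r
E2 result:
y | v
(0 rows)
Witness: ('s', 'r') appears 1× in E1 but 0× in E2.

no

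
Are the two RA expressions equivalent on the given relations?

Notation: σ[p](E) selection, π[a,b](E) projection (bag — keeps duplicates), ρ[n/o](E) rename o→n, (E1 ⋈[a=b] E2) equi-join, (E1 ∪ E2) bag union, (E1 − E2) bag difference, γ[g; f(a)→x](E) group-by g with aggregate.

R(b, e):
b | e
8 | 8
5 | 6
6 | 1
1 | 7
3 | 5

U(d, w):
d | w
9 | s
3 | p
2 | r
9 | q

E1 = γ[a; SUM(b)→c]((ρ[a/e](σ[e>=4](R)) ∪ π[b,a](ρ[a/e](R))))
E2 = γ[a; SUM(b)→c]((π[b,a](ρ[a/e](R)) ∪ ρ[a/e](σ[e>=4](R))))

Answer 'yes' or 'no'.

E1 per-node cardinality:
  R → 5
  σ[e>=4](R) → 4
  ρ[a/e](σ[e>=4](R)) → 4
  R → 5
  ρ[a/e](R) → 5
  π[b,a](ρ[a/e](R)) → 5
  (ρ[a/e](σ[e>=4](R)) ∪ π[b,a](ρ[a/e](R))) → 9
  γ[a; SUM(b)→c]((ρ[a/e](σ[e>=4](R)) ∪ π[b,a](ρ[a/e](R)))) → 5
E2 per-node cardinality:
  R → 5
  ρ[a/e](R) → 5
  π[b,a](ρ[a/e](R)) → 5
  R → 5
  σ[e>=4](R) → 4
  ρ[a/e](σ[e>=4](R)) → 4
  (π[b,a](ρ[a/e](R)) ∪ ρ[a/e](σ[e>=4](R))) → 9
  γ[a; SUM(b)→c]((π[b,a](ρ[a/e](R)) ∪ ρ[a/e](σ[e>=4](R)))) → 5

E1 and E2 produce the same multiset:
a | c
1 | 6
5 | 6
6 | 10
7 | 2
8 | 16

yes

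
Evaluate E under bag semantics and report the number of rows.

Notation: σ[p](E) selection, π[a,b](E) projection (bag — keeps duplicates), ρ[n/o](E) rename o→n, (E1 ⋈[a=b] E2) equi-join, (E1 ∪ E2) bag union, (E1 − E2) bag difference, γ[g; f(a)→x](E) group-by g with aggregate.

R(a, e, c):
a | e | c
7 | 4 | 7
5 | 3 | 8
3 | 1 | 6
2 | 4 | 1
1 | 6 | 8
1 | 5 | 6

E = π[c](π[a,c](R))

Stepwise |·|:
  R → 6
  π[a,c](R) → 6
  π[c](π[a,c](R)) → 6

|E| = 6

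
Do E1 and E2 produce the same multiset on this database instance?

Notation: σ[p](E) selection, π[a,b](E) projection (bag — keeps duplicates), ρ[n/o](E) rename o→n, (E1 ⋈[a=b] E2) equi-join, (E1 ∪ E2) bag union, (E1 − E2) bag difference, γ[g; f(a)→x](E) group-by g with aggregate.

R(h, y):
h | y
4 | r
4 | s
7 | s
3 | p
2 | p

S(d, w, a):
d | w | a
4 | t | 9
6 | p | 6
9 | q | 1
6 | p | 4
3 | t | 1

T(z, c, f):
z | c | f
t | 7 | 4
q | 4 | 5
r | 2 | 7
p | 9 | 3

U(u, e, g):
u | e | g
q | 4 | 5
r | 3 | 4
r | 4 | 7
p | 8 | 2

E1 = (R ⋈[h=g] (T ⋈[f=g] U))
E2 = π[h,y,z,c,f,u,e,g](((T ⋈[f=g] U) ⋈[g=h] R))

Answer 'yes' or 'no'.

E1 row counts bottom-up:
  R → 5
  T → 4
  U → 4
  (T ⋈[f=g] U) → 3
  (R ⋈[h=g] (T ⋈[f=g] U)) → 3
E2 row counts bottom-up:
  T → 4
  U → 4
  (T ⋈[f=g] U) → 3
  R → 5
  ((T ⋈[f=g] U) ⋈[g=h] R) → 3
  π[h,y,z,c,f,u,e,g](((T ⋈[f=g] U) ⋈[g=h] R)) → 3

E1 and E2 produce the same multiset:
h | y | z | c | f | u | e | g
4 | r | t | 7 | 4 | r | 3 | 4
4 | s | t | 7 | 4 | r | 3 | 4
7 | s | r | 2 | 7 | r | 4 | 7

yes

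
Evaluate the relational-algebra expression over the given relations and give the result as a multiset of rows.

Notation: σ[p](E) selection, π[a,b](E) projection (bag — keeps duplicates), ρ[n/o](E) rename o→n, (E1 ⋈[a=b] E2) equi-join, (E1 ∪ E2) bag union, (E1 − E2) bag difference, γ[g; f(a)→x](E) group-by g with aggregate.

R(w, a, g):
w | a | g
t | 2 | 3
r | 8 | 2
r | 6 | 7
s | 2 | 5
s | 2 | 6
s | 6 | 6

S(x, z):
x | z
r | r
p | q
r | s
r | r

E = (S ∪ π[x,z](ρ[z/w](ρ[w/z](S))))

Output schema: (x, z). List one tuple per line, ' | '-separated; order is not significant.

Per-node cardinality:
  S → 4
  S → 4
  ρ[w/z](S) → 4
  ρ[z/w](ρ[w/z](S)) → 4
  π[x,z](ρ[z/w](ρ[w/z](S))) → 4
  (S ∪ π[x,z](ρ[z/w](ρ[w/z](S)))) → 8

== RESULT ==
x | z
p | q
p | q
r | r
r | r
r | r
r | r
r | s
r | s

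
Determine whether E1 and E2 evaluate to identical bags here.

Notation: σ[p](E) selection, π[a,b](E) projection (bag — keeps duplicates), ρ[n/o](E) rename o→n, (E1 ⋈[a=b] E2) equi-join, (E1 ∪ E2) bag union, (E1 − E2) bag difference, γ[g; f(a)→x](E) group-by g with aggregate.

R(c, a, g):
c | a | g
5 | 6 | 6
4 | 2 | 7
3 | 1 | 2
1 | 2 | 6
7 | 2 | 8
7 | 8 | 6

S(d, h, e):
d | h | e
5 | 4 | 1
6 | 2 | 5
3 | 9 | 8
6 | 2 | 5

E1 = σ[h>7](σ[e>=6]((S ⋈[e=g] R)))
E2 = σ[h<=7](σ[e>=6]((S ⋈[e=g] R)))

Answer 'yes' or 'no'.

E1 stepwise |·|:
  S → 4
  R → 6
  (S ⋈[e=g] R) → 1
  σ[e>=6]((S ⋈[e=g] R)) → 1
  σ[h>7](σ[e>=6]((S ⋈[e=g] R))) → 1
E2 stepwise |·|:
  S → 4
  R → 6
  (S ⋈[e=g] R) → 1
  σ[e>=6]((S ⋈[e=g] R)) → 1
  σ[h<=7](σ[e>=6]((S ⋈[e=g] R))) → 0

E1 result:
d | h | e | c | a | g
3 | 9 | 8 | 7 | 2 | 8
E2 result:
d | h | e | c | a | g
(0 rows)
Witness: (3, 9, 8, 7, 2, 8) appears 1× in E1 but 0× in E2.

no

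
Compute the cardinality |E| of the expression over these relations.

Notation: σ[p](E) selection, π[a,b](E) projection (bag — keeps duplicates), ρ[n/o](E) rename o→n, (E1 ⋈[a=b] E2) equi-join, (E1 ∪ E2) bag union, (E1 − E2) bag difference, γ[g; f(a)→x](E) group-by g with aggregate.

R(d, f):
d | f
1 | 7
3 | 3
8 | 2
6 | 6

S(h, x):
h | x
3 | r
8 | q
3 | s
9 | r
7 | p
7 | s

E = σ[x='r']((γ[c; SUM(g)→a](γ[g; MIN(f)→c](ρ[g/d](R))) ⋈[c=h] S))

Row counts bottom-up:
  R → 4
  ρ[g/d](R) → 4
  γ[g; MIN(f)→c](ρ[g/d](R)) → 4
  γ[c; SUM(g)→a](γ[g; MIN(f)→c](ρ[g/d](R))) → 4
  S → 6
  (γ[c; SUM(g)→a](γ[g; MIN(f)→c](ρ[g/d](R))) ⋈[c=h] S) → 4
  σ[x='r']((γ[c; SUM(g)→a](γ[g; MIN(f)→c](ρ[g/d](R))) ⋈[c=h] S)) → 1

|E| = 1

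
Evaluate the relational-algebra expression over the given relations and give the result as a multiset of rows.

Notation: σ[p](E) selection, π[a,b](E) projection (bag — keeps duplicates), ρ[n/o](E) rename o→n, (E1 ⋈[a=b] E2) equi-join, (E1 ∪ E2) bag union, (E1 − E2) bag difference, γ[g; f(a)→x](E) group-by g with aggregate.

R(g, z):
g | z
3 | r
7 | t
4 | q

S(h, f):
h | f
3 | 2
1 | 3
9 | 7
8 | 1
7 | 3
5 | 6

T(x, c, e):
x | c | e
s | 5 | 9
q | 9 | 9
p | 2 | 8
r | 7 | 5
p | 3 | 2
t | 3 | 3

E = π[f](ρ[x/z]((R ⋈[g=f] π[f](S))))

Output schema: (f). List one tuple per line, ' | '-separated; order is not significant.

Per-node cardinality:
  R → 3
  S → 6
  π[f](S) → 6
  (R ⋈[g=f] π[f](S)) → 3
  ρ[x/z]((R ⋈[g=f] π[f](S))) → 3
  π[f](ρ[x/z]((R ⋈[g=f] π[f](S)))) → 3

== RESULT ==
f
3
3
7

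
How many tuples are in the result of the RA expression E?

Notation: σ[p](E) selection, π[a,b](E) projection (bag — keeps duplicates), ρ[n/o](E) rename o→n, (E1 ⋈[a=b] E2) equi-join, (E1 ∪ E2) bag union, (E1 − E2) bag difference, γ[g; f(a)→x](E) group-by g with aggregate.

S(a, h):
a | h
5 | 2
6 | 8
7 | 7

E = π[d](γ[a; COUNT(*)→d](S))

Subexpression sizes:
  S → 3
  γ[a; COUNT(*)→d](S) → 3
  π[d](γ[a; COUNT(*)→d](S)) → 3

|E| = 3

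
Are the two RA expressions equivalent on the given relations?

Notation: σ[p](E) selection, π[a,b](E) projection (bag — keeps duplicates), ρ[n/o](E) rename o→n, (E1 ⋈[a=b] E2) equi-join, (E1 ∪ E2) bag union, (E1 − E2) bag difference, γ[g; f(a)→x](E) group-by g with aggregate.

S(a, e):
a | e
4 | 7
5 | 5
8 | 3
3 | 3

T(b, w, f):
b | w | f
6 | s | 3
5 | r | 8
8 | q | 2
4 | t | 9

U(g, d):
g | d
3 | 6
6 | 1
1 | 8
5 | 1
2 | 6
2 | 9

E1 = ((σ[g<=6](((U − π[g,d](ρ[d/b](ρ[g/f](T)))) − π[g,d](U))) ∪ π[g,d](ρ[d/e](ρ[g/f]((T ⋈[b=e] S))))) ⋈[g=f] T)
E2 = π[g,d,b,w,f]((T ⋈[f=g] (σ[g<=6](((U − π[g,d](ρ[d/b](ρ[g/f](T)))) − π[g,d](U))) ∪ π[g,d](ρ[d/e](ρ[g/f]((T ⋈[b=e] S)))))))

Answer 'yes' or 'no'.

E1 stepwise |·|:
  U → 6
  T → 4
  ρ[g/f](T) → 4
  ρ[d/b](ρ[g/f](T)) → 4
  π[g,d](ρ[d/b](ρ[g/f](T))) → 4
  (U − π[g,d](ρ[d/b](ρ[g/f](T)))) → 5
  U → 6
  π[g,d](U) → 6
  ((U − π[g,d](ρ[d/b](ρ[g/f](T)))) − π[g,d](U)) → 0
  σ[g<=6](((U − π[g,d](ρ[d/b](ρ[g/f](T)))) − π[g,d](U))) → 0
  T → 4
  S → 4
  (T ⋈[b=e] S) → 1
  ρ[g/f]((T ⋈[b=e] S)) → 1
  ρ[d/e](ρ[g/f]((T ⋈[b=e] S))) → 1
  π[g,d](ρ[d/e](ρ[g/f]((T ⋈[b=e] S)))) → 1
  (σ[g<=6](((U − π[g,d](ρ[d/b](ρ[g/f](T)))) − π[g,d](U))) ∪ π[g,d](ρ[d/e](ρ[g/f]((T ⋈[b=e] S))))) → 1
  T → 4
  ((σ[g<=6](((U − π[g,d](ρ[d/b](ρ[g/f](T)))) − π[g,d](U))) ∪ π[g,d](ρ[d/e](ρ[g/f]((T ⋈[b=e] S))))) ⋈[g=f] T) → 1
E2 stepwise |·|:
  T → 4
  U → 6
  T → 4
  ρ[g/f](T) → 4
  ρ[d/b](ρ[g/f](T)) → 4
  π[g,d](ρ[d/b](ρ[g/f](T))) → 4
  (U − π[g,d](ρ[d/b](ρ[g/f](T)))) → 5
  U → 6
  π[g,d](U) → 6
  ((U − π[g,d](ρ[d/b](ρ[g/f](T)))) − π[g,d](U)) → 0
  σ[g<=6](((U − π[g,d](ρ[d/b](ρ[g/f](T)))) − π[g,d](U))) → 0
  T → 4
  S → 4
  (T ⋈[b=e] S) → 1
  ρ[g/f]((T ⋈[b=e] S)) → 1
  ρ[d/e](ρ[g/f]((T ⋈[b=e] S))) → 1
  π[g,d](ρ[d/e](ρ[g/f]((T ⋈[b=e] S)))) → 1
  (σ[g<=6](((U − π[g,d](ρ[d/b](ρ[g/f](T)))) − π[g,d](U))) ∪ π[g,d](ρ[d/e](ρ[g/f]((T ⋈[b=e] S))))) → 1
  (T ⋈[f=g] (σ[g<=6](((U − π[g,d](ρ[d/b](ρ[g/f](T)))) − π[g,d](U))) ∪ π[g,d](ρ[d/e](ρ[g/f]((T ⋈[b=e] S)))))) → 1
  π[g,d,b,w,f]((T ⋈[f=g] (σ[g<=6](((U − π[g,d](ρ[d/b](ρ[g/f](T)))) − π[g,d](U))) ∪ π[g,d](ρ[d/e](ρ[g/f]((T ⋈[b=e] S))))))) → 1

E1 and E2 produce the same multiset:
g | d | b | w | f
8 | 5 | 5 | r | 8

yes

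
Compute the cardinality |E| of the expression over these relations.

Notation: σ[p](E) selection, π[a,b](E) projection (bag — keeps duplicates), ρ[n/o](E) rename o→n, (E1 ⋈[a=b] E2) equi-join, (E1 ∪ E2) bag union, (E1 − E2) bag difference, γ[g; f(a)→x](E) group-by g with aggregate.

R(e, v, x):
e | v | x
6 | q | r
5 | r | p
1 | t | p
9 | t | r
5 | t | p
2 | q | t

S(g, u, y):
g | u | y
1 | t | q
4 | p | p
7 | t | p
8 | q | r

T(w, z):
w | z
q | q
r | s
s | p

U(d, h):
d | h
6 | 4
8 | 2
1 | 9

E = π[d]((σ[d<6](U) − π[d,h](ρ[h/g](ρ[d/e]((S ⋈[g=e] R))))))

Row counts bottom-up:
  U → 3
  σ[d<6](U) → 1
  S → 4
  R → 6
  (S ⋈[g=e] R) → 1
  ρ[d/e]((S ⋈[g=e] R)) → 1
  ρ[h/g](ρ[d/e]((S ⋈[g=e] R))) → 1
  π[d,h](ρ[h/g](ρ[d/e]((S ⋈[g=e] R)))) → 1
  (σ[d<6](U) − π[d,h](ρ[h/g](ρ[d/e]((S ⋈[g=e] R))))) → 1
  π[d]((σ[d<6](U) − π[d,h](ρ[h/g](ρ[d/e]((S ⋈[g=e] R)))))) → 1

|E| = 1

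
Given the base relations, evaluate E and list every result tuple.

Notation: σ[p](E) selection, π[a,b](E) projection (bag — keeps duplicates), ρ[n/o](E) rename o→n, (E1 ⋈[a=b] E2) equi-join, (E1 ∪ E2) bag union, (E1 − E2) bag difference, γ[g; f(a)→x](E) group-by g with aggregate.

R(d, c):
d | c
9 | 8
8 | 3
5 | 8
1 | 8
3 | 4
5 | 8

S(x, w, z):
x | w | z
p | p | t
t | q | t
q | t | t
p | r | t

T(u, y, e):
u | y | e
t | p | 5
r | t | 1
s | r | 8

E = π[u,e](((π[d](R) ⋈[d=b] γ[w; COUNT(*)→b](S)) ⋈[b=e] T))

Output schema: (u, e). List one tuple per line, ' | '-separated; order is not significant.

Subexpression sizes:
  R → 6
  π[d](R) → 6
  S → 4
  γ[w; COUNT(*)→b](S) → 4
  (π[d](R) ⋈[d=b] γ[w; COUNT(*)→b](S)) → 4
  T → 3
  ((π[d](R) ⋈[d=b] γ[w; COUNT(*)→b](S)) ⋈[b=e] T) → 4
  π[u,e](((π[d](R) ⋈[d=b] γ[w; COUNT(*)→b](S)) ⋈[b=e] T)) → 4

== RESULT ==
u | e
r | 1
r | 1
r | 1
r | 1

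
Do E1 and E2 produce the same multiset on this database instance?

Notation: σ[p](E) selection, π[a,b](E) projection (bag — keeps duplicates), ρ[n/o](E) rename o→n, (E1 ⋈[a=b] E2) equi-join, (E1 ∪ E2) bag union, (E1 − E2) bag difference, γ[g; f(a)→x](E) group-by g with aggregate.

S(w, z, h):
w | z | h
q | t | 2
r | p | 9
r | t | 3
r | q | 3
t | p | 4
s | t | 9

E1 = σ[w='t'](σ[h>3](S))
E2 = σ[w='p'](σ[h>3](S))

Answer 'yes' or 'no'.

E1 stepwise |·|:
  S → 6
  σ[h>3](S) → 3
  σ[w='t'](σ[h>3](S)) → 1
E2 stepwise |·|:
  S → 6
  σ[h>3](S) → 3
  σ[w='p'](σ[h>3](S)) → 0

E1 result:
w | z | h
t | p | 4
E2 result:
w | z | h
(0 rows)
Witness: ('t', 'p', 4) appears 1× in E1 but 0× in E2.

no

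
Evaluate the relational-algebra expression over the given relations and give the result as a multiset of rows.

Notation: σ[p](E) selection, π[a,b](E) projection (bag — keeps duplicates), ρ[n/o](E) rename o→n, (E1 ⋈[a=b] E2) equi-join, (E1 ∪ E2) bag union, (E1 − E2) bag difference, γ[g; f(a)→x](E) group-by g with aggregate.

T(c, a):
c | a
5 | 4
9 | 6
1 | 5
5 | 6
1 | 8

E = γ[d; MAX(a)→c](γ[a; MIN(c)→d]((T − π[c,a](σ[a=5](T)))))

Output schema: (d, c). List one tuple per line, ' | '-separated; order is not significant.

Per-node cardinality:
  T → 5
  T → 5
  σ[a=5](T) → 1
  π[c,a](σ[a=5](T)) → 1
  (T − π[c,a](σ[a=5](T))) → 4
  γ[a; MIN(c)→d]((T − π[c,a](σ[a=5](T)))) → 3
  γ[d; MAX(a)→c](γ[a; MIN(c)→d]((T − π[c,a](σ[a=5](T))))) → 2

== RESULT ==
d | c
1 | 8
5 | 6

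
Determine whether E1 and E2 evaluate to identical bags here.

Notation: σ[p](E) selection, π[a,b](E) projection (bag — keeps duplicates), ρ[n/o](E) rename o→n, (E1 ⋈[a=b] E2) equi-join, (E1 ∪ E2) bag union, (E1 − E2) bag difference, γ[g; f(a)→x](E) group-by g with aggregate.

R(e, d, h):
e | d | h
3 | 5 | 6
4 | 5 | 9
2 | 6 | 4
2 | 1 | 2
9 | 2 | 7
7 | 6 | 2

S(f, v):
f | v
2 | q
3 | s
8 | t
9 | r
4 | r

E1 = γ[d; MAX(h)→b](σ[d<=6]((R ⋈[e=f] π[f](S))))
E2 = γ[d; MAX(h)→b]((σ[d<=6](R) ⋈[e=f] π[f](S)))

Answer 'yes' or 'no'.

E1 per-node cardinality:
  R → 6
  S → 5
  π[f](S) → 5
  (R ⋈[e=f] π[f](S)) → 5
  σ[d<=6]((R ⋈[e=f] π[f](S))) → 5
  γ[d; MAX(h)→b](σ[d<=6]((R ⋈[e=f] π[f](S)))) → 4
E2 per-node cardinality:
  R → 6
  σ[d<=6](R) → 6
  S → 5
  π[f](S) → 5
  (σ[d<=6](R) ⋈[e=f] π[f](S)) → 5
  γ[d; MAX(h)→b]((σ[d<=6](R) ⋈[e=f] π[f](S))) → 4

E1 and E2 produce the same multiset:
d | b
1 | 2
2 | 7
5 | 9
6 | 4

yes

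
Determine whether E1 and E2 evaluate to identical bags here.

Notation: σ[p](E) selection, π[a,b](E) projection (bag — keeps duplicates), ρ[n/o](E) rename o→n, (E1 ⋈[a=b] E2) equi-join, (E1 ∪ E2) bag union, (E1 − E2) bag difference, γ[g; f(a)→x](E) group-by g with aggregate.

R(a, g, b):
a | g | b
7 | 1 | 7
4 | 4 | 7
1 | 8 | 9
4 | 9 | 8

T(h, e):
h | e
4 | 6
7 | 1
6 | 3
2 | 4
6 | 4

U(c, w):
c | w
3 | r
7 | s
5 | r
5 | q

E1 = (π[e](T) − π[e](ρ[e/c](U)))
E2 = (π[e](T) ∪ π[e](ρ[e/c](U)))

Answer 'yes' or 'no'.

E1 row counts bottom-up:
  T → 5
  π[e](T) → 5
  U → 4
  ρ[e/c](U) → 4
  π[e](ρ[e/c](U)) → 4
  (π[e](T) − π[e](ρ[e/c](U))) → 4
E2 row counts bottom-up:
  T → 5
  π[e](T) → 5
  U → 4
  ρ[e/c](U) → 4
  π[e](ρ[e/c](U)) → 4
  (π[e](T) ∪ π[e](ρ[e/c](U))) → 9

E1 result:
e
1
4
4
6
E2 result:
e
1
3
3
4
4
5
5
6
7
Witness: (5,) appears 0× in E1 but 2× in E2.

no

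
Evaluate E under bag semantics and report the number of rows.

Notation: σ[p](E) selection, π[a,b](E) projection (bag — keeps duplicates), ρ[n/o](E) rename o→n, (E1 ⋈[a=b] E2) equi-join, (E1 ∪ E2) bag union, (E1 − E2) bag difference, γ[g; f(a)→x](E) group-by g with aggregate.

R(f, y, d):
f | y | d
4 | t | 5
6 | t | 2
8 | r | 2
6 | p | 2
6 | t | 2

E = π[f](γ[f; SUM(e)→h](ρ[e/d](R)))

Row counts bottom-up:
  R → 5
  ρ[e/d](R) → 5
  γ[f; SUM(e)→h](ρ[e/d](R)) → 3
  π[f](γ[f; SUM(e)→h](ρ[e/d](R))) → 3

|E| = 3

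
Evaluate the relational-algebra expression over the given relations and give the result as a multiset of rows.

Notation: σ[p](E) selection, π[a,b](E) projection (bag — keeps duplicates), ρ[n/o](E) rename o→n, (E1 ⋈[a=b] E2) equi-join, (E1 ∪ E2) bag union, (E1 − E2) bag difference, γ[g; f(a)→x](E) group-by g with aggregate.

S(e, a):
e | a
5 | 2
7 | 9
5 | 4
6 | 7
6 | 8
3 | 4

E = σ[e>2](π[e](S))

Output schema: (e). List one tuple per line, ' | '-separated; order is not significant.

Row counts bottom-up:
  S → 6
  π[e](S) → 6
  σ[e>2](π[e](S)) → 6

== RESULT ==
e
3
5
5
6
6
7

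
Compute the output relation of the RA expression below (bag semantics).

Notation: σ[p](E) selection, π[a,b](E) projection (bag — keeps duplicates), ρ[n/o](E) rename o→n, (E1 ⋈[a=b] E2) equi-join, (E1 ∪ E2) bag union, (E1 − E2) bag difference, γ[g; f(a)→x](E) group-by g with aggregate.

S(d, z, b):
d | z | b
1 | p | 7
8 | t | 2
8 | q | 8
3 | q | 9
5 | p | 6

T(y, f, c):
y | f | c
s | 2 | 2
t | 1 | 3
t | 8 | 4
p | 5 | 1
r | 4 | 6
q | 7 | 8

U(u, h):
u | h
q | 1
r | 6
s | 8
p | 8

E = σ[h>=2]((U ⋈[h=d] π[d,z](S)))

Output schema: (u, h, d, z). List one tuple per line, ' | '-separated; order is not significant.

Row counts bottom-up:
  U → 4
  S → 5
  π[d,z](S) → 5
  (U ⋈[h=d] π[d,z](S)) → 5
  σ[h>=2]((U ⋈[h=d] π[d,z](S))) → 4

== RESULT ==
u | h | d | z
p | 8 | 8 | q
p | 8 | 8 | t
s | 8 | 8 | q
s | 8 | 8 | t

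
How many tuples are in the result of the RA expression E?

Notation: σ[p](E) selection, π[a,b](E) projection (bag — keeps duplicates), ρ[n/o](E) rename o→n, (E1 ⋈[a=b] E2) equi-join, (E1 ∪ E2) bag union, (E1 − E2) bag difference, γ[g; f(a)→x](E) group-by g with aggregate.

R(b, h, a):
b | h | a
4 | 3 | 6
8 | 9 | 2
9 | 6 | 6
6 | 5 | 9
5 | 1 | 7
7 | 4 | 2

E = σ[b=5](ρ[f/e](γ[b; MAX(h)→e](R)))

Stepwise |·|:
  R → 6
  γ[b; MAX(h)→e](R) → 6
  ρ[f/e](γ[b; MAX(h)→e](R)) → 6
  σ[b=5](ρ[f/e](γ[b; MAX(h)→e](R))) → 1

|E| = 1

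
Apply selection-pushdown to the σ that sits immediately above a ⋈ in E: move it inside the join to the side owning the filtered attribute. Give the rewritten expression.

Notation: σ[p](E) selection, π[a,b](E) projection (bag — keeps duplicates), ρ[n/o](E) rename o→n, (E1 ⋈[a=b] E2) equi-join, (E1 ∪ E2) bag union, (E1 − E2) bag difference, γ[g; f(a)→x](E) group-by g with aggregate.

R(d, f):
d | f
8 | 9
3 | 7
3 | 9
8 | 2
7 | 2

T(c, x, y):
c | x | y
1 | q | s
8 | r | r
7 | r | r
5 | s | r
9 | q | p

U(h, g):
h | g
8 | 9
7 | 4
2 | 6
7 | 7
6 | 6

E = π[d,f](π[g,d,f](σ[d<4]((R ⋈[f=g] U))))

σ filters on d, owned by the left side.
E' = π[d,f](π[g,d,f]((σ[d<4](R) ⋈[f=g] U)))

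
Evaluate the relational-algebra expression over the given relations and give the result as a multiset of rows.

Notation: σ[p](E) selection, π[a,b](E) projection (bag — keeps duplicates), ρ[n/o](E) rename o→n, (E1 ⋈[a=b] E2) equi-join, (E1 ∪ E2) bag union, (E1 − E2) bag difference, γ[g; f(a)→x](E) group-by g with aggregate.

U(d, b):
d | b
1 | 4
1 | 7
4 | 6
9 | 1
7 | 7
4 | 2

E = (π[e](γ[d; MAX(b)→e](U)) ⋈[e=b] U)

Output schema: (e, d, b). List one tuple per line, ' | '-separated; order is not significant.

Subexpression sizes:
  U → 6
  γ[d; MAX(b)→e](U) → 4
  π[e](γ[d; MAX(b)→e](U)) → 4
  U → 6
  (π[e](γ[d; MAX(b)→e](U)) ⋈[e=b] U) → 6

== RESULT ==
e | d | b
1 | 9 | 1
6 | 4 | 6
7 | 1 | 7
7 | 1 | 7
7 | 7 | 7
7 | 7 | 7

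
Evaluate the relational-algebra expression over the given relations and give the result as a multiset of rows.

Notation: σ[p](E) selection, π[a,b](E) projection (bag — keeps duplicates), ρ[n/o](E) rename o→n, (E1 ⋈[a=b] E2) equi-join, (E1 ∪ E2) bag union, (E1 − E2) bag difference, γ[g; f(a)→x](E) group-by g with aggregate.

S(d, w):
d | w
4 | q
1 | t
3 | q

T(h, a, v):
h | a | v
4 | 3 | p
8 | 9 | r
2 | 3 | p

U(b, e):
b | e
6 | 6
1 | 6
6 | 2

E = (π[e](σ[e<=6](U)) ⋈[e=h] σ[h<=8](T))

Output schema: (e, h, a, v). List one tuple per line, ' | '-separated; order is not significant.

Stepwise |·|:
  U → 3
  σ[e<=6](U) → 3
  π[e](σ[e<=6](U)) → 3
  T → 3
  σ[h<=8](T) → 3
  (π[e](σ[e<=6](U)) ⋈[e=h] σ[h<=8](T)) → 1

== RESULT ==
e | h | a | v
2 | 2 | 3 | p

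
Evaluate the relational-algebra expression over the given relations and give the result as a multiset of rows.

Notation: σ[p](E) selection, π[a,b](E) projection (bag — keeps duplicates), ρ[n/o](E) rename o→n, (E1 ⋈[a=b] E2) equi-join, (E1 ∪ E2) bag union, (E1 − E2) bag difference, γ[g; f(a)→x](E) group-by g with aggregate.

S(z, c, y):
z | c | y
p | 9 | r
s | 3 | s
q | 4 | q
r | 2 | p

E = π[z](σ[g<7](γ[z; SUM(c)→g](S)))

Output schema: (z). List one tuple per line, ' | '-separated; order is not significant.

Subexpression sizes:
  S → 4
  γ[z; SUM(c)→g](S) → 4
  σ[g<7](γ[z; SUM(c)→g](S)) → 3
  π[z](σ[g<7](γ[z; SUM(c)→g](S))) → 3

== RESULT ==
z
q
r
s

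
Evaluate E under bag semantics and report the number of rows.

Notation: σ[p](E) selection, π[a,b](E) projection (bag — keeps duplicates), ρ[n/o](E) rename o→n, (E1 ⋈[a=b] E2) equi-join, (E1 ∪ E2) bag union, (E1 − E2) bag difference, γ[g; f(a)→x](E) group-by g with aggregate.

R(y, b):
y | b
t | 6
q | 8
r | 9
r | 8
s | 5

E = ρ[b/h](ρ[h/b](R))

Per-node cardinality:
  R → 5
  ρ[h/b](R) → 5
  ρ[b/h](ρ[h/b](R)) → 5

|E| = 5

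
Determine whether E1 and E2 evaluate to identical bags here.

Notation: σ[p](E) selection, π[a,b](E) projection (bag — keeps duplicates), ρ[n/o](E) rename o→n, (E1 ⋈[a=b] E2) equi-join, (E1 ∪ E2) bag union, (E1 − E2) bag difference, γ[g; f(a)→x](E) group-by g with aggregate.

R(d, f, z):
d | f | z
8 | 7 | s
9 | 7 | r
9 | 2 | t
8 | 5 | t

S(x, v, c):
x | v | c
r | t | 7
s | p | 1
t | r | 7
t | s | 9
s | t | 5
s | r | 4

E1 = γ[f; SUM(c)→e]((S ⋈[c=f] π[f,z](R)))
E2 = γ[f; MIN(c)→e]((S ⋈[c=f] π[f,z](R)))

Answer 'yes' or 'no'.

E1 row counts bottom-up:
  S → 6
  R → 4
  π[f,z](R) → 4
  (S ⋈[c=f] π[f,z](R)) → 5
  γ[f; SUM(c)→e]((S ⋈[c=f] π[f,z](R))) → 2
E2 row counts bottom-up:
  S → 6
  R → 4
  π[f,z](R) → 4
  (S ⋈[c=f] π[f,z](R)) → 5
  γ[f; MIN(c)→e]((S ⋈[c=f] π[f,z](R))) → 2

E1 result:
f | e
5 | 5
7 | 28
E2 result:
f | e
5 | 5
7 | 7
Witness: (7, 28) appears 1× in E1 but 0× in E2.

no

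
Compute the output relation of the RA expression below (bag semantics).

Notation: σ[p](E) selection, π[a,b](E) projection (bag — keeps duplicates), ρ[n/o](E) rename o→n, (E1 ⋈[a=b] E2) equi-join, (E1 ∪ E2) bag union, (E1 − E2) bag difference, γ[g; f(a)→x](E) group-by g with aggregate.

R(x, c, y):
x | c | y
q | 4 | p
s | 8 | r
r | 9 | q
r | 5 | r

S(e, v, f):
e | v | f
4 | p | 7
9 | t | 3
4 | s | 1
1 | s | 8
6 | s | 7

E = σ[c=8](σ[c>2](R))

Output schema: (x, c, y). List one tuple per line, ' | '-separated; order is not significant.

Stepwise |·|:
  R → 4
  σ[c>2](R) → 4
  σ[c=8](σ[c>2](R)) → 1

== RESULT ==
x | c | y
s | 8 | r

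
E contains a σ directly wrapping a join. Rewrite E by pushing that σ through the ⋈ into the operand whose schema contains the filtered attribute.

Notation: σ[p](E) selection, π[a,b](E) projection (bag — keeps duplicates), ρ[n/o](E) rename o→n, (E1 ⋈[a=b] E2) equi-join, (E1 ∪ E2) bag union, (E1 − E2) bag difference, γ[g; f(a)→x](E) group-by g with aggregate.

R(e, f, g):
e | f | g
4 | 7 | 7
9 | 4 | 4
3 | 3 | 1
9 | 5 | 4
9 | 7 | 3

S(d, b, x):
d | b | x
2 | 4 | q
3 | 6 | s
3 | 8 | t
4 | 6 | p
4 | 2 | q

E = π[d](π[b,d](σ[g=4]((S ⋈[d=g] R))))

σ filters on g, owned by the right side.
E' = π[d](π[b,d]((S ⋈[d=g] σ[g=4](R))))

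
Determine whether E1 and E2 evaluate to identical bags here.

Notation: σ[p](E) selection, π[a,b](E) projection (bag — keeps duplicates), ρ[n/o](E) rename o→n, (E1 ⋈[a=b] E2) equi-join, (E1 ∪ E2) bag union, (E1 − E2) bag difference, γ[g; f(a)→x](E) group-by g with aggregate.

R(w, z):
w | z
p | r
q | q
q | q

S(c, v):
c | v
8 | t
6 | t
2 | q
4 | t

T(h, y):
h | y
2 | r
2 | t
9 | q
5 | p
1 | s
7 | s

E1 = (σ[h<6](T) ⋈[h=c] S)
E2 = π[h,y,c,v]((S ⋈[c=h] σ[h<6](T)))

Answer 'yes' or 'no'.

E1 stepwise |·|:
  T → 6
  σ[h<6](T) → 4
  S → 4
  (σ[h<6](T) ⋈[h=c] S) → 2
E2 stepwise |·|:
  S → 4
  T → 6
  σ[h<6](T) → 4
  (S ⋈[c=h] σ[h<6](T)) → 2
  π[h,y,c,v]((S ⋈[c=h] σ[h<6](T))) → 2

E1 and E2 produce the same multiset:
h | y | c | v
2 | r | 2 | q
2 | t | 2 | q

yes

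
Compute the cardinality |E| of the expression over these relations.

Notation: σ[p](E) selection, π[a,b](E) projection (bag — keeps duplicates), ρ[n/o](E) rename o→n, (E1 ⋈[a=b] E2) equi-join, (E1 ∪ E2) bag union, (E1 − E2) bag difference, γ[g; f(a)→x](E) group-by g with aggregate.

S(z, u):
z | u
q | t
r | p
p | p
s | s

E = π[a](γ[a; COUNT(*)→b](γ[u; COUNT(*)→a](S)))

Row counts bottom-up:
  S → 4
  γ[u; COUNT(*)→a](S) → 3
  γ[a; COUNT(*)→b](γ[u; COUNT(*)→a](S)) → 2
  π[a](γ[a; COUNT(*)→b](γ[u; COUNT(*)→a](S))) → 2

|E| = 2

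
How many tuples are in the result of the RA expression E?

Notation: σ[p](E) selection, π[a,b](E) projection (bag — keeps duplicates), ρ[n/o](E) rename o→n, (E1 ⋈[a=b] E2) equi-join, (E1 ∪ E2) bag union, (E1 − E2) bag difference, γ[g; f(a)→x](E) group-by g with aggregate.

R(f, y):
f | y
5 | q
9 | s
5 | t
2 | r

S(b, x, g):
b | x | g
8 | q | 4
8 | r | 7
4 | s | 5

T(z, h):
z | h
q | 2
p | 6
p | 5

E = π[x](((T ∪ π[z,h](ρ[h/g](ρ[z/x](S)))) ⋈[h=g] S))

Row counts bottom-up:
  T → 3
  S → 3
  ρ[z/x](S) → 3
  ρ[h/g](ρ[z/x](S)) → 3
  π[z,h](ρ[h/g](ρ[z/x](S))) → 3
  (T ∪ π[z,h](ρ[h/g](ρ[z/x](S)))) → 6
  S → 3
  ((T ∪ π[z,h](ρ[h/g](ρ[z/x](S)))) ⋈[h=g] S) → 4
  π[x](((T ∪ π[z,h](ρ[h/g](ρ[z/x](S)))) ⋈[h=g] S)) → 4

|E| = 4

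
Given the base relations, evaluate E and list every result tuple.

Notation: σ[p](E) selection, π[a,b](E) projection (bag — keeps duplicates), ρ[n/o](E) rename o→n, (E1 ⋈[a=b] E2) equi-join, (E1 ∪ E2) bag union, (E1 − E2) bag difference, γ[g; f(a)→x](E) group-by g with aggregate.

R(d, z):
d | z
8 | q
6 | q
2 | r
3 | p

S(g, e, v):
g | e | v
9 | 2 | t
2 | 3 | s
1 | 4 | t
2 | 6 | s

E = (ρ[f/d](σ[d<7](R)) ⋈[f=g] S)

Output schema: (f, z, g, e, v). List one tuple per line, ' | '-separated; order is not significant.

Stepwise |·|:
  R → 4
  σ[d<7](R) → 3
  ρ[f/d](σ[d<7](R)) → 3
  S → 4
  (ρ[f/d](σ[d<7](R)) ⋈[f=g] S) → 2

== RESULT ==
f | z | g | e | v
2 | r | 2 | 3 | s
2 | r | 2 | 6 | s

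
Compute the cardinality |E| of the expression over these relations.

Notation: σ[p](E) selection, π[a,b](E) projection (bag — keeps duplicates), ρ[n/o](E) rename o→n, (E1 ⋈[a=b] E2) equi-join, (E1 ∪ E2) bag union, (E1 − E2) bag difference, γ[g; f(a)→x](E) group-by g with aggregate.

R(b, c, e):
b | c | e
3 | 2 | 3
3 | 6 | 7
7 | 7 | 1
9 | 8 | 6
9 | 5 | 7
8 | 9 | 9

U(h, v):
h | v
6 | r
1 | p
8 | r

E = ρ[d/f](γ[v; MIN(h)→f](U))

Row counts bottom-up:
  U → 3
  γ[v; MIN(h)→f](U) → 2
  ρ[d/f](γ[v; MIN(h)→f](U)) → 2

|E| = 2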